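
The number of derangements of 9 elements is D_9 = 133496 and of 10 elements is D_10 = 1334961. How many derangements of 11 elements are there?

14684570

D_11 = (11-1)·(D_10 + D_9) = 10·(1334961 + 133496) = 10·1468457 = 14684570.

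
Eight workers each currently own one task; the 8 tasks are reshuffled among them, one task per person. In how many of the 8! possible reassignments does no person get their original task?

By inclusion-exclusion, !8 = Σ (-1)^k · 8!/k! for k=0..8
= 8! - 8!/1! + 8!/2! - 8!/3! + 8!/4! - 8!/5! + 8!/6! - 8!/7! + 8!/8!
= 40320 - 40320 + 20160 - 6720 + 1680 - 336 + 56 - 8 + 1
= 14833

14833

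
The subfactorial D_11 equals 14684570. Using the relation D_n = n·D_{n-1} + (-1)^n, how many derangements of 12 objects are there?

176214841

D_12 = 12·14684570 + 1 = 176214841.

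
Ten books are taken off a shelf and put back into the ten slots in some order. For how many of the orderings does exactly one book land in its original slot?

Choose which one of the 10 is fixed: C(10,1) = 10.
The remaining 9 must be deranged: !9 = 133496.
Total: 10 × 133496 = 1334960.

1334960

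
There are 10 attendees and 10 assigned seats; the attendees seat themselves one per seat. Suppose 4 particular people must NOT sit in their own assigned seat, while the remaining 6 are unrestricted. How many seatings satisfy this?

2399760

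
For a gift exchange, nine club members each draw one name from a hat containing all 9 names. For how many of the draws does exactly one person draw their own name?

Choose which one of the 9 is fixed: C(9,1) = 9.
The remaining 8 must be deranged: !8 = 14833.
Total: 9 × 14833 = 133497.

133497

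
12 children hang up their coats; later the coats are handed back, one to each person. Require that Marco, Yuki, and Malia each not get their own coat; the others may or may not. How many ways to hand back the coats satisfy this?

369774720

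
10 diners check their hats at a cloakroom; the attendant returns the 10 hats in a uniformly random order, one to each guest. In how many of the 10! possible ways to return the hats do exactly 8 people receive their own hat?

45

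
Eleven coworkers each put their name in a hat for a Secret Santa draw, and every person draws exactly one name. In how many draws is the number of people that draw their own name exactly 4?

611820

Choose which 4 of the 11 are fixed: C(11,4) = 330.
The remaining 7 must be deranged: !7 = 1854.
Total: 330 × 1854 = 611820.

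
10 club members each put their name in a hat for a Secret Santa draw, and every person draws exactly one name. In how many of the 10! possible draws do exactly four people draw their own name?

55650

Pick the 4 fixed positions: C(10,4) = 210 ways.
The other 6 form a derangement: !6 = 265.
Total: 210 × 265 = 55650.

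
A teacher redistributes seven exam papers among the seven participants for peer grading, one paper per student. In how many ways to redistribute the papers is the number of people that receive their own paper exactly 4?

Pick the 4 fixed positions: C(7,4) = 35 ways.
The remaining 3 must be deranged: !3 = 2.
Total: 35 × 2 = 70.

70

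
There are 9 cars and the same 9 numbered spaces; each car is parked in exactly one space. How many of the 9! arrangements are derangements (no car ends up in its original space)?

!9 = 9! · Σ_{k=0}^{9} (-1)^k/k!
= 9! - 9!/1! + 9!/2! - 9!/3! + 9!/4! - 9!/5! + 9!/6! - 9!/7! + 9!/8! - 9!/9!
= 362880 - 362880 + 181440 - 60480 + 15120 - 3024 + 504 - 72 + 9 - 1
= 133496

133496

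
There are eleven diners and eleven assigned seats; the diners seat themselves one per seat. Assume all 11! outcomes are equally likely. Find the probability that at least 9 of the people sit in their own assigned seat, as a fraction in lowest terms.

Favorable outcomes: Σ_{i≥9} C(11,i)·!(11-i) = 55·1 + 11·0 + 1·1 = 56.
Total outcomes: 11! = 39916800.
Probability = 56/39916800 = 1/712800.

1/712800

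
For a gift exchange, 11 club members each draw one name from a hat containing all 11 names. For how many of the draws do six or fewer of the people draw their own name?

39913444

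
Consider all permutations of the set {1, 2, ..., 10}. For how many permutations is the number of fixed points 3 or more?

291394

# with exactly i fixed is C(10,i)·!(10-i); sum over i=3..10:
  i=3: C(10,3)·!7 = 120·1854 = 222480
  i=4: C(10,4)·!6 = 210·265 = 55650
  i=5: C(10,5)·!5 = 252·44 = 11088
  i=6: C(10,6)·!4 = 210·9 = 1890
  i=7: C(10,7)·!3 = 120·2 = 240
  i=8: C(10,8)·!2 = 45·1 = 45
  i=9: C(10,9)·!1 = 10·0 = 0
  i=10: C(10,10)·!0 = 1·1 = 1
Total = 291394.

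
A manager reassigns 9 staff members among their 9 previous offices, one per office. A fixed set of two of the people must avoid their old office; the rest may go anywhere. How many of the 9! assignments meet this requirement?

Let A_j be the event that the j-th constrained one is fixed. By inclusion-exclusion over the 2 events:
Σ_{j=0}^{2} (-1)^j C(2,j)(9-j)!
= C(2,0)·9! - C(2,1)·8! + C(2,2)·7!
= 362880 - 80640 + 5040
= 287280

287280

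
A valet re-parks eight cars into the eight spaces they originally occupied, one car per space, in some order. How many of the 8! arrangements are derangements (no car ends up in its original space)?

14833

!8 = 8! · Σ_{k=0}^{8} (-1)^k/k!
= 8! - 8!/1! + 8!/2! - 8!/3! + 8!/4! - 8!/5! + 8!/6! - 8!/7! + 8!/8!
= 40320 - 40320 + 20160 - 6720 + 1680 - 336 + 56 - 8 + 1
= 14833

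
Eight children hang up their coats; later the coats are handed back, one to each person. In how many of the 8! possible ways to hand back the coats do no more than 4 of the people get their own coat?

40179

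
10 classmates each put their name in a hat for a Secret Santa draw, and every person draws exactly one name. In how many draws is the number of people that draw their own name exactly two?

Choose which 2 of the 10 are fixed: C(10,2) = 45.
The other 8 form a derangement: !8 = 14833.
Total: 45 × 14833 = 667485.

667485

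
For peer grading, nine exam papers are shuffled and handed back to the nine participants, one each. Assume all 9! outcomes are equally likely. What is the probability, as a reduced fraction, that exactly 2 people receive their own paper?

103/560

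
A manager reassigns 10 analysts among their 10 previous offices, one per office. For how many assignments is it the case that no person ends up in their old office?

The subfactorial !10 = [10!/e] (nearest integer).
10! = 3628800, and 3628800/e ≈ 1334960.92, so !10 = 1334961.

1334961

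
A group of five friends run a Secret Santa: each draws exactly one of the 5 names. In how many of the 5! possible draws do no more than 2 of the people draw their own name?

Sum C(5,i)·!(5-i) for i = 0..2:
  i=0: C(5,0)·!5 = 1·44 = 44
  i=1: C(5,1)·!4 = 5·9 = 45
  i=2: C(5,2)·!3 = 10·2 = 20
Total = 109.

109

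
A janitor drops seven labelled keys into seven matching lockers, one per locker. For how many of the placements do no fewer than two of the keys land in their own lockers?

# with exactly i fixed is C(7,i)·!(7-i); sum over i=2..7:
  i=2: C(7,2)·!5 = 21·44 = 924
  i=3: C(7,3)·!4 = 35·9 = 315
  i=4: C(7,4)·!3 = 35·2 = 70
  i=5: C(7,5)·!2 = 21·1 = 21
  i=6: C(7,6)·!1 = 7·0 = 0
  i=7: C(7,7)·!0 = 1·1 = 1
Total = 1331.

1331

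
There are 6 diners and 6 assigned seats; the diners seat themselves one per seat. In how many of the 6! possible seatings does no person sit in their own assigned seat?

Use !n = n·!(n-1) + (-1)^n.
!6 = 6·44 + 1 = 265

265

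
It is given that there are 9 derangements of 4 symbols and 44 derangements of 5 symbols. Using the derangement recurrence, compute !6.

!6 = (6-1)·(!5 + !4) = 5·(44 + 9) = 5·53 = 265.

265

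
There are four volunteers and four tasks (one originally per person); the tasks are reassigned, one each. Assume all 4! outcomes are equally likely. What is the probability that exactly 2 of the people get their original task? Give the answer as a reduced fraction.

Favorable outcomes: C(4,2)·!2 = 6·1 = 6.
Total outcomes: 4! = 24.
Probability = 6/24 = 1/4.

1/4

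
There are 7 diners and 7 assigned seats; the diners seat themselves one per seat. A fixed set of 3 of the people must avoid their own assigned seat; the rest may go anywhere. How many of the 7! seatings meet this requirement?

Let A_j be the event that the j-th constrained one is fixed. By inclusion-exclusion over the 3 events:
Σ_{j=0}^{3} (-1)^j C(3,j)(7-j)!
= C(3,0)·7! - C(3,1)·6! + C(3,2)·5! - C(3,3)·4!
= 5040 - 2160 + 360 - 24
= 3216

3216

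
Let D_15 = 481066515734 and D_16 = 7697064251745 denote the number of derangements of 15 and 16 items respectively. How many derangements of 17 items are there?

D_17 = (17-1)·(D_16 + D_15) = 16·(7697064251745 + 481066515734) = 16·8178130767479 = 130850092279664.

130850092279664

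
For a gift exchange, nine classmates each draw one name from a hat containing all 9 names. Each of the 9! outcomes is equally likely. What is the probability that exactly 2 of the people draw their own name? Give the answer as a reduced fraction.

103/560

Favorable outcomes: C(9,2)·!7 = 36·1854 = 66744.
Total outcomes: 9! = 362880.
Probability = 66744/362880 = 103/560.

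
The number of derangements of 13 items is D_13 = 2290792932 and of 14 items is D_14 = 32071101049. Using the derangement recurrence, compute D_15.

D_15 = (15-1)·(D_14 + D_13) = 14·(32071101049 + 2290792932) = 14·34361893981 = 481066515734.

481066515734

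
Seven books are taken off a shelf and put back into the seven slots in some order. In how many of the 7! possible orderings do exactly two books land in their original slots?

924

Pick the 2 fixed positions: C(7,2) = 21 ways.
The remaining 5 must be deranged: !5 = 44.
Total: 21 × 44 = 924.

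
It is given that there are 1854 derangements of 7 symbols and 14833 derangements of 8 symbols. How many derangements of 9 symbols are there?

133496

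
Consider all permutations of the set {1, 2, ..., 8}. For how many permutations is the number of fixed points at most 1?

Sum C(8,i)·!(8-i) for i = 0..1:
  i=0: C(8,0)·!8 = 1·14833 = 14833
  i=1: C(8,1)·!7 = 8·1854 = 14832
Total = 29665.

29665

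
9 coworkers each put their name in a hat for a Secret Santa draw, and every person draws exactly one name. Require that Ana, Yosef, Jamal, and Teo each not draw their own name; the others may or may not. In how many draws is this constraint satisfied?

Inclusion-exclusion on the 4 forbidden self-matches:
Σ_{j=0}^{4} (-1)^j C(4,j)(9-j)!
= C(4,0)·9! - C(4,1)·8! + C(4,2)·7! - C(4,3)·6! + C(4,4)·5!
= 362880 - 161280 + 30240 - 2880 + 120
= 229080

229080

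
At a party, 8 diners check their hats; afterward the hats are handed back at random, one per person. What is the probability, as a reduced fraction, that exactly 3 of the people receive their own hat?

Favorable outcomes: C(8,3)·!5 = 56·44 = 2464.
Total outcomes: 8! = 40320.
Probability = 2464/40320 = 11/180.

11/180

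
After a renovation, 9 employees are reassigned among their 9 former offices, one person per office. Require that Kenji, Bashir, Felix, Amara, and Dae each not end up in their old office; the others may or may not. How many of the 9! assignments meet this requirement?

205056

Let A_j be the event that the j-th constrained one is fixed. By inclusion-exclusion over the 5 events:
Σ_{j=0}^{5} (-1)^j C(5,j)(9-j)!
= C(5,0)·9! - C(5,1)·8! + C(5,2)·7! - C(5,3)·6! + C(5,4)·5! - C(5,5)·4!
= 362880 - 201600 + 50400 - 7200 + 600 - 24
= 205056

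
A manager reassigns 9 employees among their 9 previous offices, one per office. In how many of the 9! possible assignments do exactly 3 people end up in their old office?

22260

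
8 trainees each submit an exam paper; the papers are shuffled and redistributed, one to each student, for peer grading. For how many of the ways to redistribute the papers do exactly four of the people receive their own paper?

630

Choose which 4 of the 8 are fixed: C(8,4) = 70.
The remaining 4 must be deranged: !4 = 9.
Total: 70 × 9 = 630.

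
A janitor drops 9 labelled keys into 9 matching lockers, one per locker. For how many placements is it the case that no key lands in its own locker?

133496

!9 is the nearest integer to 9!/e.
9! = 362880, and 362880/e ≈ 133496.09, so !9 = 133496.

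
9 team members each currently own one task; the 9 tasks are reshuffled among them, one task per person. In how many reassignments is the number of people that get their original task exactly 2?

Pick the 2 fixed positions: C(9,2) = 36 ways.
The remaining 7 must be deranged: !7 = 1854.
Total: 36 × 1854 = 66744.

66744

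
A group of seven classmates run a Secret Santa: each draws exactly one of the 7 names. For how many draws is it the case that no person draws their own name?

By inclusion-exclusion, !7 = Σ (-1)^k · 7!/k! for k=0..7
= 7! - 7!/1! + 7!/2! - 7!/3! + 7!/4! - 7!/5! + 7!/6! - 7!/7!
= 5040 - 5040 + 2520 - 840 + 210 - 42 + 7 - 1
= 1854

1854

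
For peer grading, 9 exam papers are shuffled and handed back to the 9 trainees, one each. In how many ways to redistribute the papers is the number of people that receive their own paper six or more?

205

Sum C(9,i)·!(9-i) for i = 6..9:
  i=6: C(9,6)·!3 = 84·2 = 168
  i=7: C(9,7)·!2 = 36·1 = 36
  i=8: C(9,8)·!1 = 9·0 = 0
  i=9: C(9,9)·!0 = 1·1 = 1
Total = 205.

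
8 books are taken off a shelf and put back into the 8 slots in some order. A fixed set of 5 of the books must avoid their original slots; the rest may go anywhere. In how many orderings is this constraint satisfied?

Inclusion-exclusion on the 5 forbidden self-matches:
Σ_{j=0}^{5} (-1)^j C(5,j)(8-j)!
= C(5,0)·8! - C(5,1)·7! + C(5,2)·6! - C(5,3)·5! + C(5,4)·4! - C(5,5)·3!
= 40320 - 25200 + 7200 - 1200 + 120 - 6
= 21234

21234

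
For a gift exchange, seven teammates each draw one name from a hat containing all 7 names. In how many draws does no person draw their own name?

1854

By inclusion-exclusion, !7 = Σ (-1)^k · 7!/k! for k=0..7
= 7! - 7!/1! + 7!/2! - 7!/3! + 7!/4! - 7!/5! + 7!/6! - 7!/7!
= 5040 - 5040 + 2520 - 840 + 210 - 42 + 7 - 1
= 1854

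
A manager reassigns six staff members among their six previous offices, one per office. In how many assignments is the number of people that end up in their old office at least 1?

Sum C(6,i)·!(6-i) for i = 1..6:
  i=1: C(6,1)·!5 = 6·44 = 264
  i=2: C(6,2)·!4 = 15·9 = 135
  i=3: C(6,3)·!3 = 20·2 = 40
  i=4: C(6,4)·!2 = 15·1 = 15
  i=5: C(6,5)·!1 = 6·0 = 0
  i=6: C(6,6)·!0 = 1·1 = 1
Total = 455.

455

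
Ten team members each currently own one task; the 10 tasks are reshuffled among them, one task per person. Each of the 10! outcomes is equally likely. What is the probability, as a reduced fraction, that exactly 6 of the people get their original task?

Favorable outcomes: C(10,6)·!4 = 210·9 = 1890.
Total outcomes: 10! = 3628800.
Probability = 1890/3628800 = 1/1920.

1/1920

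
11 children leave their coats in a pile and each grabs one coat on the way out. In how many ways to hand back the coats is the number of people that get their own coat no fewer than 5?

146114

Sum C(11,i)·!(11-i) for i = 5..11:
  i=5: C(11,5)·!6 = 462·265 = 122430
  i=6: C(11,6)·!5 = 462·44 = 20328
  i=7: C(11,7)·!4 = 330·9 = 2970
  i=8: C(11,8)·!3 = 165·2 = 330
  i=9: C(11,9)·!2 = 55·1 = 55
  i=10: C(11,10)·!1 = 11·0 = 0
  i=11: C(11,11)·!0 = 1·1 = 1
Total = 146114.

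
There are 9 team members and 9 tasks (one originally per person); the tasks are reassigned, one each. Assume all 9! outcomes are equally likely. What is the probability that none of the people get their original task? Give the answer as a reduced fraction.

Favorable outcomes: !9 = 133496.
Total outcomes: 9! = 362880.
Probability = 133496/362880 = 16687/45360.

16687/45360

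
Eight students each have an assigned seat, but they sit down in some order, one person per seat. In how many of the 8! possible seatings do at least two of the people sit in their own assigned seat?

# with exactly i fixed is C(8,i)·!(8-i); sum over i=2..8:
  i=2: C(8,2)·!6 = 28·265 = 7420
  i=3: C(8,3)·!5 = 56·44 = 2464
  i=4: C(8,4)·!4 = 70·9 = 630
  i=5: C(8,5)·!3 = 56·2 = 112
  i=6: C(8,6)·!2 = 28·1 = 28
  i=7: C(8,7)·!1 = 8·0 = 0
  i=8: C(8,8)·!0 = 1·1 = 1
Total = 10655.

10655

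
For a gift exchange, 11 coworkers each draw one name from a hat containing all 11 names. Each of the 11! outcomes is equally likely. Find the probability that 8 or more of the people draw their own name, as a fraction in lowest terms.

Favorable outcomes: Σ_{i≥8} C(11,i)·!(11-i) = 165·2 + 55·1 + 11·0 + 1·1 = 386.
Total outcomes: 11! = 39916800.
Probability = 386/39916800 = 193/19958400.

193/19958400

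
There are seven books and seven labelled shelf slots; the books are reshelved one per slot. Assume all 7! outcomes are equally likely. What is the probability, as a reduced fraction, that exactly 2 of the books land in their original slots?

Favorable outcomes: C(7,2)·!5 = 21·44 = 924.
Total outcomes: 7! = 5040.
Probability = 924/5040 = 11/60.

11/60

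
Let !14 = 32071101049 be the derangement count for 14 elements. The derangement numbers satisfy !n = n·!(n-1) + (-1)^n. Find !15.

481066515734

!15 = 15·32071101049 - 1 = 481066515734.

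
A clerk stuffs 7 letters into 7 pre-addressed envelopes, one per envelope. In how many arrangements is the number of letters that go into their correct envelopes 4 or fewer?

Sum C(7,i)·!(7-i) for i = 0..4:
  i=0: C(7,0)·!7 = 1·1854 = 1854
  i=1: C(7,1)·!6 = 7·265 = 1855
  i=2: C(7,2)·!5 = 21·44 = 924
  i=3: C(7,3)·!4 = 35·9 = 315
  i=4: C(7,4)·!3 = 35·2 = 70
Total = 5018.

5018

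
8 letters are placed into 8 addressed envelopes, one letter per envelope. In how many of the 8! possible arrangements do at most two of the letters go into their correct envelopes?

37085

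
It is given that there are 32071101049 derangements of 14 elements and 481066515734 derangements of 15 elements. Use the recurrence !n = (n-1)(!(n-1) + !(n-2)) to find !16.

7697064251745

!16 = (16-1)·(!15 + !14) = 15·(481066515734 + 32071101049) = 15·513137616783 = 7697064251745.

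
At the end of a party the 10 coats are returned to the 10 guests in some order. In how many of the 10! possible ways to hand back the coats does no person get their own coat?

By inclusion-exclusion, !10 = Σ (-1)^k · 10!/k! for k=0..10
= 10! - 10!/1! + 10!/2! - 10!/3! + 10!/4! - 10!/5! + 10!/6! - 10!/7! + 10!/8! - 10!/9! + 10!/10!
= 3628800 - 3628800 + 1814400 - 604800 + 151200 - 30240 + 5040 - 720 + 90 - 10 + 1
= 1334961

1334961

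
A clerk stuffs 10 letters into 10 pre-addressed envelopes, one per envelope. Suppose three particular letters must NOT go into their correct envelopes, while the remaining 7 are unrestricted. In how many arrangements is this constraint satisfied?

Let A_j be the event that the j-th constrained one is fixed. By inclusion-exclusion over the 3 events:
Σ_{j=0}^{3} (-1)^j C(3,j)(10-j)!
= C(3,0)·10! - C(3,1)·9! + C(3,2)·8! - C(3,3)·7!
= 3628800 - 1088640 + 120960 - 5040
= 2656080

2656080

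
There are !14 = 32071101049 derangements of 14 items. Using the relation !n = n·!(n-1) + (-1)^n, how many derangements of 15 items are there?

481066515734

!15 = 15·32071101049 - 1 = 481066515734.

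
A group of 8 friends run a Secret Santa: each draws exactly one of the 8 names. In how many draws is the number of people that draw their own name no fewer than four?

Sum C(8,i)·!(8-i) for i = 4..8:
  i=4: C(8,4)·!4 = 70·9 = 630
  i=5: C(8,5)·!3 = 56·2 = 112
  i=6: C(8,6)·!2 = 28·1 = 28
  i=7: C(8,7)·!1 = 8·0 = 0
  i=8: C(8,8)·!0 = 1·1 = 1
Total = 771.

771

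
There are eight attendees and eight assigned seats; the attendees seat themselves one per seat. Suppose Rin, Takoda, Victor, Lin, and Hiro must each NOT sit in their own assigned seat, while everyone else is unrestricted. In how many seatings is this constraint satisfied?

21234

Inclusion-exclusion on the 5 forbidden self-matches:
Σ_{j=0}^{5} (-1)^j C(5,j)(8-j)!
= C(5,0)·8! - C(5,1)·7! + C(5,2)·6! - C(5,3)·5! + C(5,4)·4! - C(5,5)·3!
= 40320 - 25200 + 7200 - 1200 + 120 - 6
= 21234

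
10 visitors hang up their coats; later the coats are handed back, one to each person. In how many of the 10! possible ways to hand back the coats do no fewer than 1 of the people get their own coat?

2293839

# with exactly i fixed is C(10,i)·!(10-i); sum over i=1..10:
  i=1: C(10,1)·!9 = 10·133496 = 1334960
  i=2: C(10,2)·!8 = 45·14833 = 667485
  i=3: C(10,3)·!7 = 120·1854 = 222480
  i=4: C(10,4)·!6 = 210·265 = 55650
  i=5: C(10,5)·!5 = 252·44 = 11088
  i=6: C(10,6)·!4 = 210·9 = 1890
  i=7: C(10,7)·!3 = 120·2 = 240
  i=8: C(10,8)·!2 = 45·1 = 45
  i=9: C(10,9)·!1 = 10·0 = 0
  i=10: C(10,10)·!0 = 1·1 = 1
Total = 2293839.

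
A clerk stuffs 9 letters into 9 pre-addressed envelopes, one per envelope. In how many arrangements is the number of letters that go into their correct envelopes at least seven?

Sum C(9,i)·!(9-i) for i = 7..9:
  i=7: C(9,7)·!2 = 36·1 = 36
  i=8: C(9,8)·!1 = 9·0 = 0
  i=9: C(9,9)·!0 = 1·1 = 1
Total = 37.

37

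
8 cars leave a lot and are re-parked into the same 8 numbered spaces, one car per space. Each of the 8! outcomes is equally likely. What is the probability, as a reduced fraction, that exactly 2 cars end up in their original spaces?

Favorable outcomes: C(8,2)·!6 = 28·265 = 7420.
Total outcomes: 8! = 40320.
Probability = 7420/40320 = 53/288.

53/288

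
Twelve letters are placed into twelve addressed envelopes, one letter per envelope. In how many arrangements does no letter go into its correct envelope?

176214841

The number of derangements of 12 is !12 = Σ_{k=0}^{12} (-1)^k·12!/k!
= 12! - 12!/1! + 12!/2! - 12!/3! + 12!/4! - 12!/5! + 12!/6! - 12!/7! + 12!/8! - 12!/9! + 12!/10! - 12!/11! + 12!/12!
= 479001600 - 479001600 + 239500800 - 79833600 + 19958400 - 3991680 + 665280 - 95040 + 11880 - 1320 + 132 - 12 + 1
= 176214841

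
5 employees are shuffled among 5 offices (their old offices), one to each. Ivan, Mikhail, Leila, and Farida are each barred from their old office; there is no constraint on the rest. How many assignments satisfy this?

53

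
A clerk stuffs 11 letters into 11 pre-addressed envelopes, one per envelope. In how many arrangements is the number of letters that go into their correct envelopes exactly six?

20328

Pick the 6 fixed positions: C(11,6) = 462 ways.
The remaining 5 must be deranged: !5 = 44.
Total: 462 × 44 = 20328.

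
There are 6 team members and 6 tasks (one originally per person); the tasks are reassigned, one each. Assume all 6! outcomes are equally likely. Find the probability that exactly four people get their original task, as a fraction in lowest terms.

Favorable outcomes: C(6,4)·!2 = 15·1 = 15.
Total outcomes: 6! = 720.
Probability = 15/720 = 1/48.

1/48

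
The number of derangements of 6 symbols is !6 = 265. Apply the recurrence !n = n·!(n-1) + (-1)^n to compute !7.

1854

!7 = 7·265 - 1 = 1854.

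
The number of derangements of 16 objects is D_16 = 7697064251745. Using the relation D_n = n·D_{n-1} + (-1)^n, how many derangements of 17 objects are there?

D_17 = 17·7697064251745 - 1 = 130850092279664.

130850092279664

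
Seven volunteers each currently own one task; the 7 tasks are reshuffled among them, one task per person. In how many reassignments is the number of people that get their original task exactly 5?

Choose which 5 of the 7 are fixed: C(7,5) = 21.
The remaining 2 must be deranged: !2 = 1.
Total: 21 × 1 = 21.

21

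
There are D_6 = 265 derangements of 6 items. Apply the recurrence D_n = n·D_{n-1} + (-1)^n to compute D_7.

D_7 = 7·265 - 1 = 1854.

1854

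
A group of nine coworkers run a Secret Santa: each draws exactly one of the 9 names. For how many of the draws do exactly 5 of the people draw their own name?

1134

Pick the 5 fixed positions: C(9,5) = 126 ways.
The other 4 form a derangement: !4 = 9.
Total: 126 × 9 = 1134.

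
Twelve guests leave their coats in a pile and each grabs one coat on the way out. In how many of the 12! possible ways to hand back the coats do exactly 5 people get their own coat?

1468368

Pick the 5 fixed positions: C(12,5) = 792 ways.
The remaining 7 must be deranged: !7 = 1854.
Total: 792 × 1854 = 1468368.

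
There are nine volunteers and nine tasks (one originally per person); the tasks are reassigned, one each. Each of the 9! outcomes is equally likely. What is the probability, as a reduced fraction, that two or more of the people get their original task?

95887/362880

Favorable outcomes: Σ_{i≥2} C(9,i)·!(9-i) = 36·1854 + 84·265 + 126·44 + 126·9 + 84·2 + 36·1 + 9·0 + 1·1 = 95887.
Total outcomes: 9! = 362880.
Probability = 95887/362880 = 95887/362880.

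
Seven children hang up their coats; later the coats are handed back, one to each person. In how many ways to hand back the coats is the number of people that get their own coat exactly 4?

Pick the 4 fixed positions: C(7,4) = 35 ways.
The remaining 3 must be deranged: !3 = 2.
Total: 35 × 2 = 70.

70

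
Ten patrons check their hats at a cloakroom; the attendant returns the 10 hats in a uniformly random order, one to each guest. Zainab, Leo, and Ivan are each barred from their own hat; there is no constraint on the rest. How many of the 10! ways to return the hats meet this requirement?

2656080

Let A_j be the event that the j-th constrained one is fixed. By inclusion-exclusion over the 3 events:
Σ_{j=0}^{3} (-1)^j C(3,j)(10-j)!
= C(3,0)·10! - C(3,1)·9! + C(3,2)·8! - C(3,3)·7!
= 3628800 - 1088640 + 120960 - 5040
= 2656080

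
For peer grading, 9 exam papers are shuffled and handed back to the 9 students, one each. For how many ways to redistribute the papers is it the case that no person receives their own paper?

Use !n = (n-1)(!(n-1) + !(n-2)).
!9 = 8·(14833 + 1854) = 8·16687 = 133496

133496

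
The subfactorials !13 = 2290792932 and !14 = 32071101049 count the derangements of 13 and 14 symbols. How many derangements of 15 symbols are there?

!15 = (15-1)·(!14 + !13) = 14·(32071101049 + 2290792932) = 14·34361893981 = 481066515734.

481066515734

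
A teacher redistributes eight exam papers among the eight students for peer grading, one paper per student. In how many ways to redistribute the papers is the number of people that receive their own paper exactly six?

Choose which 6 of the 8 are fixed: C(8,6) = 28.
The other 2 form a derangement: !2 = 1.
Total: 28 × 1 = 28.

28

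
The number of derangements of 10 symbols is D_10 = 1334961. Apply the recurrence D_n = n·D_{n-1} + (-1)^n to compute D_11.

14684570

D_11 = 11·1334961 - 1 = 14684570.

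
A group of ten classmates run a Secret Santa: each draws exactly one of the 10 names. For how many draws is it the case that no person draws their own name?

The subfactorial !10 = [10!/e] (nearest integer).
10! = 3628800, and 3628800/e ≈ 1334960.92, so !10 = 1334961.

1334961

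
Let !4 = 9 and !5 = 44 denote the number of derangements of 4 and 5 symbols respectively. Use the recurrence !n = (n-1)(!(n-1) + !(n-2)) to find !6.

265

!6 = (6-1)·(!5 + !4) = 5·(44 + 9) = 5·53 = 265.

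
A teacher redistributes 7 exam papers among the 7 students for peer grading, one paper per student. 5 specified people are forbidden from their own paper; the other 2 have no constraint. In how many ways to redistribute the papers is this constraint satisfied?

Let A_j be the event that the j-th constrained one is fixed. By inclusion-exclusion over the 5 events:
Σ_{j=0}^{5} (-1)^j C(5,j)(7-j)!
= C(5,0)·7! - C(5,1)·6! + C(5,2)·5! - C(5,3)·4! + C(5,4)·3! - C(5,5)·2!
= 5040 - 3600 + 1200 - 240 + 30 - 2
= 2428

2428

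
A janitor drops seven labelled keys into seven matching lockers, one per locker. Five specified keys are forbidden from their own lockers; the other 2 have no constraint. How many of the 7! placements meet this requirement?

2428

Let A_j be the event that the j-th constrained one is fixed. By inclusion-exclusion over the 5 events:
Σ_{j=0}^{5} (-1)^j C(5,j)(7-j)!
= C(5,0)·7! - C(5,1)·6! + C(5,2)·5! - C(5,3)·4! + C(5,4)·3! - C(5,5)·2!
= 5040 - 3600 + 1200 - 240 + 30 - 2
= 2428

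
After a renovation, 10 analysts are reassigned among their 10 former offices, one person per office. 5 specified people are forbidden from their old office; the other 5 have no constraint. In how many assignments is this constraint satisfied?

2170680

Let A_j be the event that the j-th constrained one is fixed. By inclusion-exclusion over the 5 events:
Σ_{j=0}^{5} (-1)^j C(5,j)(10-j)!
= C(5,0)·10! - C(5,1)·9! + C(5,2)·8! - C(5,3)·7! + C(5,4)·6! - C(5,5)·5!
= 3628800 - 1814400 + 403200 - 50400 + 3600 - 120
= 2170680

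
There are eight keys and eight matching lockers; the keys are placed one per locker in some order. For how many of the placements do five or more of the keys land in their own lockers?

# with exactly i fixed is C(8,i)·!(8-i); sum over i=5..8:
  i=5: C(8,5)·!3 = 56·2 = 112
  i=6: C(8,6)·!2 = 28·1 = 28
  i=7: C(8,7)·!1 = 8·0 = 0
  i=8: C(8,8)·!0 = 1·1 = 1
Total = 141.

141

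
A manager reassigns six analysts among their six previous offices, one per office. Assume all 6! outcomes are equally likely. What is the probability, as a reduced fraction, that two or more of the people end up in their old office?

191/720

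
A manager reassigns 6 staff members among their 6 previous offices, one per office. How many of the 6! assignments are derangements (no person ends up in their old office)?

265

Recurrence: !6 = 5·(!5 + !4).
!6 = 5·(44 + 9) = 5·53 = 265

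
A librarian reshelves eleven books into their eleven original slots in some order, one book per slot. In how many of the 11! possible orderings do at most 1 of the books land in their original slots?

29369141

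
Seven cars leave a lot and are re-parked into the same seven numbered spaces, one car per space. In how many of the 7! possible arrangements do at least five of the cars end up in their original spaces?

# with exactly i fixed is C(7,i)·!(7-i); sum over i=5..7:
  i=5: C(7,5)·!2 = 21·1 = 21
  i=6: C(7,6)·!1 = 7·0 = 0
  i=7: C(7,7)·!0 = 1·1 = 1
Total = 22.

22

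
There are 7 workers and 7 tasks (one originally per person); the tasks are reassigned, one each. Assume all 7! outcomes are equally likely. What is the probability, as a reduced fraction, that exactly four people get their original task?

1/72

Favorable outcomes: C(7,4)·!3 = 35·2 = 70.
Total outcomes: 7! = 5040.
Probability = 70/5040 = 1/72.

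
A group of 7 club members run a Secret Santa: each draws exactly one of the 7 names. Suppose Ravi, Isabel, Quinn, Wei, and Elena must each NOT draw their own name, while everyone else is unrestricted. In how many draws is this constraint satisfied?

Let A_j be the event that the j-th constrained one is fixed. By inclusion-exclusion over the 5 events:
Σ_{j=0}^{5} (-1)^j C(5,j)(7-j)!
= C(5,0)·7! - C(5,1)·6! + C(5,2)·5! - C(5,3)·4! + C(5,4)·3! - C(5,5)·2!
= 5040 - 3600 + 1200 - 240 + 30 - 2
= 2428

2428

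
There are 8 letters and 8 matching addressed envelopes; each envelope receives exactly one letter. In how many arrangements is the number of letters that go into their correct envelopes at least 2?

Sum C(8,i)·!(8-i) for i = 2..8:
  i=2: C(8,2)·!6 = 28·265 = 7420
  i=3: C(8,3)·!5 = 56·44 = 2464
  i=4: C(8,4)·!4 = 70·9 = 630
  i=5: C(8,5)·!3 = 56·2 = 112
  i=6: C(8,6)·!2 = 28·1 = 28
  i=7: C(8,7)·!1 = 8·0 = 0
  i=8: C(8,8)·!0 = 1·1 = 1
Total = 10655.

10655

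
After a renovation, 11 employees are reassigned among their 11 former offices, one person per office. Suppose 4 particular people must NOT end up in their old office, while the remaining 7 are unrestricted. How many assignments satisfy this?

27422640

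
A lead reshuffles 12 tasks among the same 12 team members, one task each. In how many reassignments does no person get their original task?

176214841

!12 = 12! · Σ_{k=0}^{12} (-1)^k/k!
= 12! - 12!/1! + 12!/2! - 12!/3! + 12!/4! - 12!/5! + 12!/6! - 12!/7! + 12!/8! - 12!/9! + 12!/10! - 12!/11! + 12!/12!
= 479001600 - 479001600 + 239500800 - 79833600 + 19958400 - 3991680 + 665280 - 95040 + 11880 - 1320 + 132 - 12 + 1
= 176214841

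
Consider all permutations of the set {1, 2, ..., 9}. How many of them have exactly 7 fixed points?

Choose which 7 of the 9 are fixed: C(9,7) = 36.
The other 2 form a derangement: !2 = 1.
Total: 36 × 1 = 36.

36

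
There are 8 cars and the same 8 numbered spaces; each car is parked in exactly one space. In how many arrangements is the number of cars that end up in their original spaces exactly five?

Choose which 5 of the 8 are fixed: C(8,5) = 56.
The remaining 3 must be deranged: !3 = 2.
Total: 56 × 2 = 112.

112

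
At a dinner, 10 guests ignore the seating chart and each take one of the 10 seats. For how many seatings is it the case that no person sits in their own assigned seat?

1334961

The subfactorial !10 = [10!/e] (nearest integer).
10! = 3628800, and 3628800/e ≈ 1334960.92, so !10 = 1334961.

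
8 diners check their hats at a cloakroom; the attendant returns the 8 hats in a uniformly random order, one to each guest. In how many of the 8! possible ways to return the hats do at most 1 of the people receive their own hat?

Sum C(8,i)·!(8-i) for i = 0..1:
  i=0: C(8,0)·!8 = 1·14833 = 14833
  i=1: C(8,1)·!7 = 8·1854 = 14832
Total = 29665.

29665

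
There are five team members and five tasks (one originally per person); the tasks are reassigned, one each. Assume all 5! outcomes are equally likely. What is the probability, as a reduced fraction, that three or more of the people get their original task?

11/120

Favorable outcomes: Σ_{i≥3} C(5,i)·!(5-i) = 10·1 + 5·0 + 1·1 = 11.
Total outcomes: 5! = 120.
Probability = 11/120 = 11/120.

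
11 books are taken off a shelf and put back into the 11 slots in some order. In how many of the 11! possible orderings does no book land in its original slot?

14684570

The subfactorial !11 = [11!/e] (nearest integer).
11! = 39916800, and 39916800/e ≈ 14684570.08, so !11 = 14684570.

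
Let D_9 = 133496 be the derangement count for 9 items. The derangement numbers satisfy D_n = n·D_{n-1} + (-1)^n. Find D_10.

D_10 = 10·133496 + 1 = 1334961.

1334961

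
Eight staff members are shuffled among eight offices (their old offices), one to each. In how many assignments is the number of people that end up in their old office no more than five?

40291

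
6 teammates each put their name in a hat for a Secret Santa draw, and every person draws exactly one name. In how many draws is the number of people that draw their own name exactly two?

135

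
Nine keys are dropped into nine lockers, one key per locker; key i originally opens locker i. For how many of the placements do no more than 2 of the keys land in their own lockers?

333737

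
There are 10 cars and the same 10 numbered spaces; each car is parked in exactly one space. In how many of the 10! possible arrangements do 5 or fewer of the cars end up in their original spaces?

# with exactly i fixed is C(10,i)·!(10-i); sum over i=0..5:
  i=0: C(10,0)·!10 = 1·1334961 = 1334961
  i=1: C(10,1)·!9 = 10·133496 = 1334960
  i=2: C(10,2)·!8 = 45·14833 = 667485
  i=3: C(10,3)·!7 = 120·1854 = 222480
  i=4: C(10,4)·!6 = 210·265 = 55650
  i=5: C(10,5)·!5 = 252·44 = 11088
Total = 3626624.

3626624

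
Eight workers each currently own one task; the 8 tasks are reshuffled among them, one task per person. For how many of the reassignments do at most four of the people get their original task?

40179

# with exactly i fixed is C(8,i)·!(8-i); sum over i=0..4:
  i=0: C(8,0)·!8 = 1·14833 = 14833
  i=1: C(8,1)·!7 = 8·1854 = 14832
  i=2: C(8,2)·!6 = 28·265 = 7420
  i=3: C(8,3)·!5 = 56·44 = 2464
  i=4: C(8,4)·!4 = 70·9 = 630
Total = 40179.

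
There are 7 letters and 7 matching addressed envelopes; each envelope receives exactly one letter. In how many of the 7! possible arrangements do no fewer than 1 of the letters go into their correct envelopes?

3186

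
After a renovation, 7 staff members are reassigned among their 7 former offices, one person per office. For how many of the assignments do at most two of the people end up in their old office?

# with exactly i fixed is C(7,i)·!(7-i); sum over i=0..2:
  i=0: C(7,0)·!7 = 1·1854 = 1854
  i=1: C(7,1)·!6 = 7·265 = 1855
  i=2: C(7,2)·!5 = 21·44 = 924
Total = 4633.

4633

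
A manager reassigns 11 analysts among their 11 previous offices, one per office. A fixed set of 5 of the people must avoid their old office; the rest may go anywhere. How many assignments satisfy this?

25022880

Let A_j be the event that the j-th constrained one is fixed. By inclusion-exclusion over the 5 events:
Σ_{j=0}^{5} (-1)^j C(5,j)(11-j)!
= C(5,0)·11! - C(5,1)·10! + C(5,2)·9! - C(5,3)·8! + C(5,4)·7! - C(5,5)·6!
= 39916800 - 18144000 + 3628800 - 403200 + 25200 - 720
= 25022880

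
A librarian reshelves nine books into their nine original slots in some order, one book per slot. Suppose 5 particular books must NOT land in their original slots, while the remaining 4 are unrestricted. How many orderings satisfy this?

205056

Let A_j be the event that the j-th constrained one is fixed. By inclusion-exclusion over the 5 events:
Σ_{j=0}^{5} (-1)^j C(5,j)(9-j)!
= C(5,0)·9! - C(5,1)·8! + C(5,2)·7! - C(5,3)·6! + C(5,4)·5! - C(5,5)·4!
= 362880 - 201600 + 50400 - 7200 + 600 - 24
= 205056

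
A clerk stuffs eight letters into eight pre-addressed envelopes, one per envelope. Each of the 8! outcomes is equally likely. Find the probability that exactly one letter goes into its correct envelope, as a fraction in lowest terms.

103/280

Favorable outcomes: C(8,1)·!7 = 8·1854 = 14832.
Total outcomes: 8! = 40320.
Probability = 14832/40320 = 103/280.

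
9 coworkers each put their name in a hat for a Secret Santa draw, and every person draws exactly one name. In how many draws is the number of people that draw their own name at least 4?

6883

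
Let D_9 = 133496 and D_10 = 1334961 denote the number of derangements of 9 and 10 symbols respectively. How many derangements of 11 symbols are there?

14684570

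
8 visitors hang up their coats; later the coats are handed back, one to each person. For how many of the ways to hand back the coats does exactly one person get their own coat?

14832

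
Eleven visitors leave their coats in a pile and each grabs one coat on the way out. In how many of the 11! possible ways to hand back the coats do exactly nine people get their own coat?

Choose which 9 of the 11 are fixed: C(11,9) = 55.
The other 2 form a derangement: !2 = 1.
Total: 55 × 1 = 55.

55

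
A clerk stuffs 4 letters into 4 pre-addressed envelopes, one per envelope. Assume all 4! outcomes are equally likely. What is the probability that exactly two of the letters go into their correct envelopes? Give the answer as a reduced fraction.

Favorable outcomes: C(4,2)·!2 = 6·1 = 6.
Total outcomes: 4! = 24.
Probability = 6/24 = 1/4.

1/4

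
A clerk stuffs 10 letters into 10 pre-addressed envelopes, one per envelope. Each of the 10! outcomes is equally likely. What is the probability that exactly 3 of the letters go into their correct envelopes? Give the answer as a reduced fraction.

Favorable outcomes: C(10,3)·!7 = 120·1854 = 222480.
Total outcomes: 10! = 3628800.
Probability = 222480/3628800 = 103/1680.

103/1680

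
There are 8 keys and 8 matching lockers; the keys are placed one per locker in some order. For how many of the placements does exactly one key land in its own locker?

14832

Pick the single fixed position: C(8,1) = 8 ways.
The remaining 7 must be deranged: !7 = 1854.
Total: 8 × 1854 = 14832.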